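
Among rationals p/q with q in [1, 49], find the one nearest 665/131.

66/13

Expand x = 665/131 as a continued fraction with the Euclidean algorithm:
  665 = 5*131 + 10, so a_0 = 5.
  131 = 13*10 + 1, so a_1 = 13.
  10 = 10*1 + 0, so a_2 = 10.
so x = [5; 13, 10].
Convergents (p_i = a_i*p_{i-1} + p_{i-2}, q_i = a_i*q_{i-1} + q_{i-2} with p_{-2}=0, p_{-1}=1, q_{-2}=1, q_{-1}=0), until the denominator exceeds 49:
  i=0: a_0=5, p_0 = 5*1 + 0 = 5, q_0 = 5*0 + 1 = 1.
  i=1: a_1=13, p_1 = 13*5 + 1 = 66, q_1 = 13*1 + 0 = 13.
  i=2: a_2=10, p_2 = 10*66 + 5 = 665, q_2 = 10*13 + 1 = 131.
q_2 = 131 > 49, so the last convergent with denominator <= 49 is p_1/q_1 = 66/13.
The closest fraction with denominator <= 49 is either p_1/q_1 or the intermediate fraction (k*p_1 + p_0)/(k*q_1 + q_0) with the largest k >= 1 whose denominator stays <= 49; these approach x as k grows, and every other convergent or intermediate fraction in range is farther away.
Largest k: floor((49 - q_0)/q_1) = floor((49 - 1)/13) = 3.
That gives (3*66 + 5)/(3*13 + 1) = 203/40.
Compare the errors: |x - 66/13| = |665*13 - 66*131|/(131*13) = 1/1703, and |x - 203/40| = |665*40 - 203*131|/(131*40) = 7/5240.
Cross-multiplying, 1*5240 = 5240 < 11921 = 7*1703, so 1/1703 is smaller: the convergent 66/13 is closer to x than 203/40.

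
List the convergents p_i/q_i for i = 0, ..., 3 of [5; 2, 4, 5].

5/1, 11/2, 49/9, 256/47

Using the convergent recurrence p_i = a_i*p_{i-1} + p_{i-2}, q_i = a_i*q_{i-1} + q_{i-2} with p_{-2}=0, p_{-1}=1, q_{-2}=1, q_{-1}=0:
  i=0: a_0=5, p_0 = 5*1 + 0 = 5, q_0 = 5*0 + 1 = 1.
  i=1: a_1=2, p_1 = 2*5 + 1 = 11, q_1 = 2*1 + 0 = 2.
  i=2: a_2=4, p_2 = 4*11 + 5 = 49, q_2 = 4*2 + 1 = 9.
  i=3: a_3=5, p_3 = 5*49 + 11 = 256, q_3 = 5*9 + 2 = 47.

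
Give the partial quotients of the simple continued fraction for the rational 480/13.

[36; 1, 12]

Run the Euclidean algorithm on 480 and 13; the successive quotients are the partial quotients a_0, a_1, ... (each step inverts the fractional part left over by the previous one):
  480 = 36*13 + 12, so a_0 = 36.
  13 = 1*12 + 1, so a_1 = 1.
  12 = 12*1 + 0, so a_2 = 12.
The remainder reaches 0 after 3 divisions, so the expansion has 3 partial quotients, read off in order.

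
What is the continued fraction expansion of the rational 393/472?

Run the Euclidean algorithm on 393 and 472; the successive quotients are the partial quotients a_0, a_1, ... (each step inverts the fractional part left over by the previous one):
  393 = 0*472 + 393, so a_0 = 0.
  472 = 1*393 + 79, so a_1 = 1.
  393 = 4*79 + 77, so a_2 = 4.
  79 = 1*77 + 2, so a_3 = 1.
  77 = 38*2 + 1, so a_4 = 38.
  2 = 2*1 + 0, so a_5 = 2.
The remainder reaches 0 after 6 divisions, so the expansion has 6 partial quotients, read off in order.

[0; 1, 4, 1, 38, 2]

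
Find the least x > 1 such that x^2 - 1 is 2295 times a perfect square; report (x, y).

(x, y) = (16336, 341)

First expand sqrt(2295) as a continued fraction. With x_i = (sqrt(2295) + m_i)/d_i and (m_0, d_0) = (0, 1): a_0 = floor(sqrt(2295)) = 47, since 47^2 = 2209 <= 2295 < 2304 = 48^2.
Iterate m_{i+1} = d_i*a_i - m_i, d_{i+1} = (2295 - m_{i+1}^2)/d_i, a_{i+1} = floor((a_0 + m_{i+1})/d_{i+1}):
  m_1 = 1*47 - 0 = 47, d_1 = (2295 - 47^2)/1 = 86/1 = 86, a_1 = floor((47 + 47)/86) = 1.
  m_2 = 86*1 - 47 = 39, d_2 = (2295 - 39^2)/86 = 774/86 = 9, a_2 = floor((47 + 39)/9) = 9.
  m_3 = 9*9 - 39 = 42, d_3 = (2295 - 42^2)/9 = 531/9 = 59, a_3 = floor((47 + 42)/59) = 1.
  m_4 = 59*1 - 42 = 17, d_4 = (2295 - 17^2)/59 = 2006/59 = 34, a_4 = floor((47 + 17)/34) = 1.
  m_5 = 34*1 - 17 = 17, d_5 = (2295 - 17^2)/34 = 2006/34 = 59, a_5 = floor((47 + 17)/59) = 1.
  m_6 = 59*1 - 17 = 42, d_6 = (2295 - 42^2)/59 = 531/59 = 9, a_6 = floor((47 + 42)/9) = 9.
  m_7 = 9*9 - 42 = 39, d_7 = (2295 - 39^2)/9 = 774/9 = 86, a_7 = floor((47 + 39)/86) = 1.
  m_8 = 86*1 - 39 = 47, d_8 = (2295 - 47^2)/86 = 86/86 = 1, a_8 = floor((47 + 47)/1) = 94.
  m_9 = 1*94 - 47 = 47, d_9 = (2295 - 47^2)/1 = 86/1 = 86: (m_9, d_9) = (m_1, d_1) = (47, 86), so from here the quotients repeat a_1, ..., a_8; the period length is 8.
So sqrt(2295) = [47; (1, 9, 1, 1, 1, 9, 1, 94)] with period length k = 8.
k is even, so the fundamental solution of x^2 - 2295y^2 = 1 is (p_{k-1}, q_{k-1}) = (p_7, q_7); compute convergents through index 7.
Convergents (p_i = a_i*p_{i-1} + p_{i-2}, q_i = a_i*q_{i-1} + q_{i-2} with p_{-2}=0, p_{-1}=1, q_{-2}=1, q_{-1}=0):
  i=0: a_0=47, p_0 = 47*1 + 0 = 47, q_0 = 47*0 + 1 = 1.
  i=1: a_1=1, p_1 = 1*47 + 1 = 48, q_1 = 1*1 + 0 = 1.
  i=2: a_2=9, p_2 = 9*48 + 47 = 479, q_2 = 9*1 + 1 = 10.
  i=3: a_3=1, p_3 = 1*479 + 48 = 527, q_3 = 1*10 + 1 = 11.
  i=4: a_4=1, p_4 = 1*527 + 479 = 1006, q_4 = 1*11 + 10 = 21.
  i=5: a_5=1, p_5 = 1*1006 + 527 = 1533, q_5 = 1*21 + 11 = 32.
  i=6: a_6=9, p_6 = 9*1533 + 1006 = 14803, q_6 = 9*32 + 21 = 309.
  i=7: a_7=1, p_7 = 1*14803 + 1533 = 16336, q_7 = 1*309 + 32 = 341.
Check: 16336^2 - 2295*341^2 = 266864896 - 266864895 = 1, so (x, y) = (16336, 341) solves the equation, and by the theorem it is the least positive solution.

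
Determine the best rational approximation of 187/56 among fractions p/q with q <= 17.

10/3

Expand x = 187/56 as a continued fraction with the Euclidean algorithm:
  187 = 3*56 + 19, so a_0 = 3.
  56 = 2*19 + 18, so a_1 = 2.
  19 = 1*18 + 1, so a_2 = 1.
  18 = 18*1 + 0, so a_3 = 18.
so x = [3; 2, 1, 18].
Convergents (p_i = a_i*p_{i-1} + p_{i-2}, q_i = a_i*q_{i-1} + q_{i-2} with p_{-2}=0, p_{-1}=1, q_{-2}=1, q_{-1}=0), until the denominator exceeds 17:
  i=0: a_0=3, p_0 = 3*1 + 0 = 3, q_0 = 3*0 + 1 = 1.
  i=1: a_1=2, p_1 = 2*3 + 1 = 7, q_1 = 2*1 + 0 = 2.
  i=2: a_2=1, p_2 = 1*7 + 3 = 10, q_2 = 1*2 + 1 = 3.
  i=3: a_3=18, p_3 = 18*10 + 7 = 187, q_3 = 18*3 + 2 = 56.
q_3 = 56 > 17, so the last convergent with denominator <= 17 is p_2/q_2 = 10/3.
The closest fraction with denominator <= 17 is either p_2/q_2 or the intermediate fraction (k*p_2 + p_1)/(k*q_2 + q_1) with the largest k >= 1 whose denominator stays <= 17; these approach x as k grows, and every other convergent or intermediate fraction in range is farther away.
Largest k: floor((17 - q_1)/q_2) = floor((17 - 2)/3) = 5.
That gives (5*10 + 7)/(5*3 + 2) = 57/17.
Compare the errors: |x - 10/3| = |187*3 - 10*56|/(56*3) = 1/168, and |x - 57/17| = |187*17 - 57*56|/(56*17) = 13/952.
Cross-multiplying, 1*952 = 952 < 2184 = 13*168, so 1/168 is smaller: the convergent 10/3 is closer to x than 57/17.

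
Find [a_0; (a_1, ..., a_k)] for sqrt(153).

[12; (2, 1, 2, 2, 2, 1, 2, 24)]

Write x_i = (sqrt(153) + m_i)/d_i with (m_0, d_0) = (0, 1). a_0 = floor(sqrt(153)) = 12, since 12^2 = 144 <= 153 < 169 = 13^2.
Iterate m_{i+1} = d_i*a_i - m_i, d_{i+1} = (153 - m_{i+1}^2)/d_i, a_{i+1} = floor((a_0 + m_{i+1})/d_{i+1}):
  m_1 = 1*12 - 0 = 12, d_1 = (153 - 12^2)/1 = 9/1 = 9, a_1 = floor((12 + 12)/9) = 2.
  m_2 = 9*2 - 12 = 6, d_2 = (153 - 6^2)/9 = 117/9 = 13, a_2 = floor((12 + 6)/13) = 1.
  m_3 = 13*1 - 6 = 7, d_3 = (153 - 7^2)/13 = 104/13 = 8, a_3 = floor((12 + 7)/8) = 2.
  m_4 = 8*2 - 7 = 9, d_4 = (153 - 9^2)/8 = 72/8 = 9, a_4 = floor((12 + 9)/9) = 2.
  m_5 = 9*2 - 9 = 9, d_5 = (153 - 9^2)/9 = 72/9 = 8, a_5 = floor((12 + 9)/8) = 2.
  m_6 = 8*2 - 9 = 7, d_6 = (153 - 7^2)/8 = 104/8 = 13, a_6 = floor((12 + 7)/13) = 1.
  m_7 = 13*1 - 7 = 6, d_7 = (153 - 6^2)/13 = 117/13 = 9, a_7 = floor((12 + 6)/9) = 2.
  m_8 = 9*2 - 6 = 12, d_8 = (153 - 12^2)/9 = 9/9 = 1, a_8 = floor((12 + 12)/1) = 24.
  m_9 = 1*24 - 12 = 12, d_9 = (153 - 12^2)/1 = 9/1 = 9: (m_9, d_9) = (m_1, d_1) = (12, 9), so from here the quotients repeat a_1, ..., a_8; the period length is 8.
Hence the expansion of sqrt(153) is a_0 = 12 followed by the repeating block 2, 1, 2, 2, 2, 1, 2, 24 (period 8).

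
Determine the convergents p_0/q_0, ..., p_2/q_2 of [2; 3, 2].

Using the convergent recurrence p_i = a_i*p_{i-1} + p_{i-2}, q_i = a_i*q_{i-1} + q_{i-2} with p_{-2}=0, p_{-1}=1, q_{-2}=1, q_{-1}=0:
  i=0: a_0=2, p_0 = 2*1 + 0 = 2, q_0 = 2*0 + 1 = 1.
  i=1: a_1=3, p_1 = 3*2 + 1 = 7, q_1 = 3*1 + 0 = 3.
  i=2: a_2=2, p_2 = 2*7 + 2 = 16, q_2 = 2*3 + 1 = 7.

2/1, 7/3, 16/7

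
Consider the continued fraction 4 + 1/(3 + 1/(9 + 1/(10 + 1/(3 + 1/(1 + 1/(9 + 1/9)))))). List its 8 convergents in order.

Using the convergent recurrence p_i = a_i*p_{i-1} + p_{i-2}, q_i = a_i*q_{i-1} + q_{i-2} with p_{-2}=0, p_{-1}=1, q_{-2}=1, q_{-1}=0:
  i=0: a_0=4, p_0 = 4*1 + 0 = 4, q_0 = 4*0 + 1 = 1.
  i=1: a_1=3, p_1 = 3*4 + 1 = 13, q_1 = 3*1 + 0 = 3.
  i=2: a_2=9, p_2 = 9*13 + 4 = 121, q_2 = 9*3 + 1 = 28.
  i=3: a_3=10, p_3 = 10*121 + 13 = 1223, q_3 = 10*28 + 3 = 283.
  i=4: a_4=3, p_4 = 3*1223 + 121 = 3790, q_4 = 3*283 + 28 = 877.
  i=5: a_5=1, p_5 = 1*3790 + 1223 = 5013, q_5 = 1*877 + 283 = 1160.
  i=6: a_6=9, p_6 = 9*5013 + 3790 = 48907, q_6 = 9*1160 + 877 = 11317.
  i=7: a_7=9, p_7 = 9*48907 + 5013 = 445176, q_7 = 9*11317 + 1160 = 103013.

4/1, 13/3, 121/28, 1223/283, 3790/877, 5013/1160, 48907/11317, 445176/103013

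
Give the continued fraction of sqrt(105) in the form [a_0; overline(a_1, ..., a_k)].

[10; overline(4, 20)]

Write x_i = (sqrt(105) + m_i)/d_i with (m_0, d_0) = (0, 1). a_0 = floor(sqrt(105)) = 10, since 10^2 = 100 <= 105 < 121 = 11^2.
Iterate m_{i+1} = d_i*a_i - m_i, d_{i+1} = (105 - m_{i+1}^2)/d_i, a_{i+1} = floor((a_0 + m_{i+1})/d_{i+1}):
  m_1 = 1*10 - 0 = 10, d_1 = (105 - 10^2)/1 = 5/1 = 5, a_1 = floor((10 + 10)/5) = 4.
  m_2 = 5*4 - 10 = 10, d_2 = (105 - 10^2)/5 = 5/5 = 1, a_2 = floor((10 + 10)/1) = 20.
  m_3 = 1*20 - 10 = 10, d_3 = (105 - 10^2)/1 = 5/1 = 5: (m_3, d_3) = (m_1, d_1) = (10, 5), so from here the quotients repeat a_1, a_2; the period length is 2.
Hence the expansion of sqrt(105) is a_0 = 10 followed by the repeating block 4, 20 (period 2).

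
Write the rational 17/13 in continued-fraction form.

[1; 3, 4]

Run the Euclidean algorithm on 17 and 13; the successive quotients are the partial quotients a_0, a_1, ... (each step inverts the fractional part left over by the previous one):
  17 = 1*13 + 4, so a_0 = 1.
  13 = 3*4 + 1, so a_1 = 3.
  4 = 4*1 + 0, so a_2 = 4.
The remainder reaches 0 after 3 divisions, so the expansion has 3 partial quotients, read off in order.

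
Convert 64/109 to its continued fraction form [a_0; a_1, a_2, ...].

Run the Euclidean algorithm on 64 and 109; the successive quotients are the partial quotients a_0, a_1, ... (each step inverts the fractional part left over by the previous one):
  64 = 0*109 + 64, so a_0 = 0.
  109 = 1*64 + 45, so a_1 = 1.
  64 = 1*45 + 19, so a_2 = 1.
  45 = 2*19 + 7, so a_3 = 2.
  19 = 2*7 + 5, so a_4 = 2.
  7 = 1*5 + 2, so a_5 = 1.
  5 = 2*2 + 1, so a_6 = 2.
  2 = 2*1 + 0, so a_7 = 2.
The remainder reaches 0 after 8 divisions, so the expansion has 8 partial quotients, read off in order.

[0; 1, 1, 2, 2, 1, 2, 2]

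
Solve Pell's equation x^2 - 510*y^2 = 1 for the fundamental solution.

First expand sqrt(510) as a continued fraction. With x_i = (sqrt(510) + m_i)/d_i and (m_0, d_0) = (0, 1): a_0 = floor(sqrt(510)) = 22, since 22^2 = 484 <= 510 < 529 = 23^2.
Iterate m_{i+1} = d_i*a_i - m_i, d_{i+1} = (510 - m_{i+1}^2)/d_i, a_{i+1} = floor((a_0 + m_{i+1})/d_{i+1}):
  m_1 = 1*22 - 0 = 22, d_1 = (510 - 22^2)/1 = 26/1 = 26, a_1 = floor((22 + 22)/26) = 1.
  m_2 = 26*1 - 22 = 4, d_2 = (510 - 4^2)/26 = 494/26 = 19, a_2 = floor((22 + 4)/19) = 1.
  m_3 = 19*1 - 4 = 15, d_3 = (510 - 15^2)/19 = 285/19 = 15, a_3 = floor((22 + 15)/15) = 2.
  m_4 = 15*2 - 15 = 15, d_4 = (510 - 15^2)/15 = 285/15 = 19, a_4 = floor((22 + 15)/19) = 1.
  m_5 = 19*1 - 15 = 4, d_5 = (510 - 4^2)/19 = 494/19 = 26, a_5 = floor((22 + 4)/26) = 1.
  m_6 = 26*1 - 4 = 22, d_6 = (510 - 22^2)/26 = 26/26 = 1, a_6 = floor((22 + 22)/1) = 44.
  m_7 = 1*44 - 22 = 22, d_7 = (510 - 22^2)/1 = 26/1 = 26: (m_7, d_7) = (m_1, d_1) = (22, 26), so from here the quotients repeat a_1, ..., a_6; the period length is 6.
So sqrt(510) = [22; (1, 1, 2, 1, 1, 44)] with period length k = 6.
k is even, so the fundamental solution of x^2 - 510y^2 = 1 is (p_{k-1}, q_{k-1}) = (p_5, q_5); compute convergents through index 5.
Convergents (p_i = a_i*p_{i-1} + p_{i-2}, q_i = a_i*q_{i-1} + q_{i-2} with p_{-2}=0, p_{-1}=1, q_{-2}=1, q_{-1}=0):
  i=0: a_0=22, p_0 = 22*1 + 0 = 22, q_0 = 22*0 + 1 = 1.
  i=1: a_1=1, p_1 = 1*22 + 1 = 23, q_1 = 1*1 + 0 = 1.
  i=2: a_2=1, p_2 = 1*23 + 22 = 45, q_2 = 1*1 + 1 = 2.
  i=3: a_3=2, p_3 = 2*45 + 23 = 113, q_3 = 2*2 + 1 = 5.
  i=4: a_4=1, p_4 = 1*113 + 45 = 158, q_4 = 1*5 + 2 = 7.
  i=5: a_5=1, p_5 = 1*158 + 113 = 271, q_5 = 1*7 + 5 = 12.
Check: 271^2 - 510*12^2 = 73441 - 73440 = 1, so (x, y) = (271, 12) solves the equation, and by the theorem it is the least positive solution.

(x, y) = (271, 12)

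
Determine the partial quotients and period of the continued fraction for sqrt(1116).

[33; (2, 2, 5, 1, 2, 16, 2, 1, 5, 2, 2, 66)]

Write x_i = (sqrt(1116) + m_i)/d_i with (m_0, d_0) = (0, 1). a_0 = floor(sqrt(1116)) = 33, since 33^2 = 1089 <= 1116 < 1156 = 34^2.
Iterate m_{i+1} = d_i*a_i - m_i, d_{i+1} = (1116 - m_{i+1}^2)/d_i, a_{i+1} = floor((a_0 + m_{i+1})/d_{i+1}):
  m_1 = 1*33 - 0 = 33, d_1 = (1116 - 33^2)/1 = 27/1 = 27, a_1 = floor((33 + 33)/27) = 2.
  m_2 = 27*2 - 33 = 21, d_2 = (1116 - 21^2)/27 = 675/27 = 25, a_2 = floor((33 + 21)/25) = 2.
  m_3 = 25*2 - 21 = 29, d_3 = (1116 - 29^2)/25 = 275/25 = 11, a_3 = floor((33 + 29)/11) = 5.
  m_4 = 11*5 - 29 = 26, d_4 = (1116 - 26^2)/11 = 440/11 = 40, a_4 = floor((33 + 26)/40) = 1.
  m_5 = 40*1 - 26 = 14, d_5 = (1116 - 14^2)/40 = 920/40 = 23, a_5 = floor((33 + 14)/23) = 2.
  m_6 = 23*2 - 14 = 32, d_6 = (1116 - 32^2)/23 = 92/23 = 4, a_6 = floor((33 + 32)/4) = 16.
  m_7 = 4*16 - 32 = 32, d_7 = (1116 - 32^2)/4 = 92/4 = 23, a_7 = floor((33 + 32)/23) = 2.
  m_8 = 23*2 - 32 = 14, d_8 = (1116 - 14^2)/23 = 920/23 = 40, a_8 = floor((33 + 14)/40) = 1.
  m_9 = 40*1 - 14 = 26, d_9 = (1116 - 26^2)/40 = 440/40 = 11, a_9 = floor((33 + 26)/11) = 5.
  m_10 = 11*5 - 26 = 29, d_10 = (1116 - 29^2)/11 = 275/11 = 25, a_10 = floor((33 + 29)/25) = 2.
  m_11 = 25*2 - 29 = 21, d_11 = (1116 - 21^2)/25 = 675/25 = 27, a_11 = floor((33 + 21)/27) = 2.
  m_12 = 27*2 - 21 = 33, d_12 = (1116 - 33^2)/27 = 27/27 = 1, a_12 = floor((33 + 33)/1) = 66.
  m_13 = 1*66 - 33 = 33, d_13 = (1116 - 33^2)/1 = 27/1 = 27: (m_13, d_13) = (m_1, d_1) = (33, 27), so from here the quotients repeat a_1, ..., a_12; the period length is 12.
Hence the expansion of sqrt(1116) is a_0 = 33 followed by the repeating block 2, 2, 5, 1, 2, 16, 2, 1, 5, 2, 2, 66 (period 12).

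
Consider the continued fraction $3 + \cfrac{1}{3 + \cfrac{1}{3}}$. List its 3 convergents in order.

3/1, 10/3, 33/10

Using the convergent recurrence p_i = a_i*p_{i-1} + p_{i-2}, q_i = a_i*q_{i-1} + q_{i-2} with p_{-2}=0, p_{-1}=1, q_{-2}=1, q_{-1}=0:
  i=0: a_0=3, p_0 = 3*1 + 0 = 3, q_0 = 3*0 + 1 = 1.
  i=1: a_1=3, p_1 = 3*3 + 1 = 10, q_1 = 3*1 + 0 = 3.
  i=2: a_2=3, p_2 = 3*10 + 3 = 33, q_2 = 3*3 + 1 = 10.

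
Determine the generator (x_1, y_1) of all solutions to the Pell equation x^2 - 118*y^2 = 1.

First expand sqrt(118) as a continued fraction. With x_i = (sqrt(118) + m_i)/d_i and (m_0, d_0) = (0, 1): a_0 = floor(sqrt(118)) = 10, since 10^2 = 100 <= 118 < 121 = 11^2.
Iterate m_{i+1} = d_i*a_i - m_i, d_{i+1} = (118 - m_{i+1}^2)/d_i, a_{i+1} = floor((a_0 + m_{i+1})/d_{i+1}):
  m_1 = 1*10 - 0 = 10, d_1 = (118 - 10^2)/1 = 18/1 = 18, a_1 = floor((10 + 10)/18) = 1.
  m_2 = 18*1 - 10 = 8, d_2 = (118 - 8^2)/18 = 54/18 = 3, a_2 = floor((10 + 8)/3) = 6.
  m_3 = 3*6 - 8 = 10, d_3 = (118 - 10^2)/3 = 18/3 = 6, a_3 = floor((10 + 10)/6) = 3.
  m_4 = 6*3 - 10 = 8, d_4 = (118 - 8^2)/6 = 54/6 = 9, a_4 = floor((10 + 8)/9) = 2.
  m_5 = 9*2 - 8 = 10, d_5 = (118 - 10^2)/9 = 18/9 = 2, a_5 = floor((10 + 10)/2) = 10.
  m_6 = 2*10 - 10 = 10, d_6 = (118 - 10^2)/2 = 18/2 = 9, a_6 = floor((10 + 10)/9) = 2.
  m_7 = 9*2 - 10 = 8, d_7 = (118 - 8^2)/9 = 54/9 = 6, a_7 = floor((10 + 8)/6) = 3.
  m_8 = 6*3 - 8 = 10, d_8 = (118 - 10^2)/6 = 18/6 = 3, a_8 = floor((10 + 10)/3) = 6.
  m_9 = 3*6 - 10 = 8, d_9 = (118 - 8^2)/3 = 54/3 = 18, a_9 = floor((10 + 8)/18) = 1.
  m_10 = 18*1 - 8 = 10, d_10 = (118 - 10^2)/18 = 18/18 = 1, a_10 = floor((10 + 10)/1) = 20.
  m_11 = 1*20 - 10 = 10, d_11 = (118 - 10^2)/1 = 18/1 = 18: (m_11, d_11) = (m_1, d_1) = (10, 18), so from here the quotients repeat a_1, ..., a_10; the period length is 10.
So sqrt(118) = [10; (1, 6, 3, 2, 10, 2, 3, 6, 1, 20)] with period length k = 10.
k is even, so the fundamental solution of x^2 - 118y^2 = 1 is (p_{k-1}, q_{k-1}) = (p_9, q_9); compute convergents through index 9.
Convergents (p_i = a_i*p_{i-1} + p_{i-2}, q_i = a_i*q_{i-1} + q_{i-2} with p_{-2}=0, p_{-1}=1, q_{-2}=1, q_{-1}=0):
  i=0: a_0=10, p_0 = 10*1 + 0 = 10, q_0 = 10*0 + 1 = 1.
  i=1: a_1=1, p_1 = 1*10 + 1 = 11, q_1 = 1*1 + 0 = 1.
  i=2: a_2=6, p_2 = 6*11 + 10 = 76, q_2 = 6*1 + 1 = 7.
  i=3: a_3=3, p_3 = 3*76 + 11 = 239, q_3 = 3*7 + 1 = 22.
  i=4: a_4=2, p_4 = 2*239 + 76 = 554, q_4 = 2*22 + 7 = 51.
  i=5: a_5=10, p_5 = 10*554 + 239 = 5779, q_5 = 10*51 + 22 = 532.
  i=6: a_6=2, p_6 = 2*5779 + 554 = 12112, q_6 = 2*532 + 51 = 1115.
  i=7: a_7=3, p_7 = 3*12112 + 5779 = 42115, q_7 = 3*1115 + 532 = 3877.
  i=8: a_8=6, p_8 = 6*42115 + 12112 = 264802, q_8 = 6*3877 + 1115 = 24377.
  i=9: a_9=1, p_9 = 1*264802 + 42115 = 306917, q_9 = 1*24377 + 3877 = 28254.
Check: 306917^2 - 118*28254^2 = 94198044889 - 94198044888 = 1, so (x, y) = (306917, 28254) solves the equation, and by the theorem it is the least positive solution.

(x, y) = (306917, 28254)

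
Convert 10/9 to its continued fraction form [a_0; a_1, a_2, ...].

Run the Euclidean algorithm on 10 and 9; the successive quotients are the partial quotients a_0, a_1, ... (each step inverts the fractional part left over by the previous one):
  10 = 1*9 + 1, so a_0 = 1.
  9 = 9*1 + 0, so a_1 = 9.
The remainder reaches 0 after 2 divisions, so the expansion has 2 partial quotients, read off in order.

[1; 9]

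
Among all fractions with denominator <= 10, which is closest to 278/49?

17/3

Expand x = 278/49 as a continued fraction with the Euclidean algorithm:
  278 = 5*49 + 33, so a_0 = 5.
  49 = 1*33 + 16, so a_1 = 1.
  33 = 2*16 + 1, so a_2 = 2.
  16 = 16*1 + 0, so a_3 = 16.
so x = [5; 1, 2, 16].
Convergents (p_i = a_i*p_{i-1} + p_{i-2}, q_i = a_i*q_{i-1} + q_{i-2} with p_{-2}=0, p_{-1}=1, q_{-2}=1, q_{-1}=0), until the denominator exceeds 10:
  i=0: a_0=5, p_0 = 5*1 + 0 = 5, q_0 = 5*0 + 1 = 1.
  i=1: a_1=1, p_1 = 1*5 + 1 = 6, q_1 = 1*1 + 0 = 1.
  i=2: a_2=2, p_2 = 2*6 + 5 = 17, q_2 = 2*1 + 1 = 3.
  i=3: a_3=16, p_3 = 16*17 + 6 = 278, q_3 = 16*3 + 1 = 49.
q_3 = 49 > 10, so the last convergent with denominator <= 10 is p_2/q_2 = 17/3.
The closest fraction with denominator <= 10 is either p_2/q_2 or the intermediate fraction (k*p_2 + p_1)/(k*q_2 + q_1) with the largest k >= 1 whose denominator stays <= 10; these approach x as k grows, and every other convergent or intermediate fraction in range is farther away.
Largest k: floor((10 - q_1)/q_2) = floor((10 - 1)/3) = 3.
That gives (3*17 + 6)/(3*3 + 1) = 57/10.
Compare the errors: |x - 17/3| = |278*3 - 17*49|/(49*3) = 1/147, and |x - 57/10| = |278*10 - 57*49|/(49*10) = 13/490.
Cross-multiplying, 1*490 = 490 < 1911 = 13*147, so 1/147 is smaller: the convergent 17/3 is closer to x than 57/10.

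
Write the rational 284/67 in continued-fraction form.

[4; 4, 5, 3]

Run the Euclidean algorithm on 284 and 67; the successive quotients are the partial quotients a_0, a_1, ... (each step inverts the fractional part left over by the previous one):
  284 = 4*67 + 16, so a_0 = 4.
  67 = 4*16 + 3, so a_1 = 4.
  16 = 5*3 + 1, so a_2 = 5.
  3 = 3*1 + 0, so a_3 = 3.
The remainder reaches 0 after 4 divisions, so the expansion has 4 partial quotients, read off in order.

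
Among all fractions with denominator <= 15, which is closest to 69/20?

Expand x = 69/20 as a continued fraction with the Euclidean algorithm:
  69 = 3*20 + 9, so a_0 = 3.
  20 = 2*9 + 2, so a_1 = 2.
  9 = 4*2 + 1, so a_2 = 4.
  2 = 2*1 + 0, so a_3 = 2.
so x = [3; 2, 4, 2].
Convergents (p_i = a_i*p_{i-1} + p_{i-2}, q_i = a_i*q_{i-1} + q_{i-2} with p_{-2}=0, p_{-1}=1, q_{-2}=1, q_{-1}=0), until the denominator exceeds 15:
  i=0: a_0=3, p_0 = 3*1 + 0 = 3, q_0 = 3*0 + 1 = 1.
  i=1: a_1=2, p_1 = 2*3 + 1 = 7, q_1 = 2*1 + 0 = 2.
  i=2: a_2=4, p_2 = 4*7 + 3 = 31, q_2 = 4*2 + 1 = 9.
  i=3: a_3=2, p_3 = 2*31 + 7 = 69, q_3 = 2*9 + 2 = 20.
q_3 = 20 > 15, so the last convergent with denominator <= 15 is p_2/q_2 = 31/9.
The closest fraction with denominator <= 15 is either p_2/q_2 or the intermediate fraction (k*p_2 + p_1)/(k*q_2 + q_1) with the largest k >= 1 whose denominator stays <= 15; these approach x as k grows, and every other convergent or intermediate fraction in range is farther away.
Largest k: floor((15 - q_1)/q_2) = floor((15 - 2)/9) = 1.
That gives (1*31 + 7)/(1*9 + 2) = 38/11.
Compare the errors: |x - 31/9| = |69*9 - 31*20|/(20*9) = 1/180, and |x - 38/11| = |69*11 - 38*20|/(20*11) = 1/220.
Cross-multiplying, 1*180 = 180 < 220 = 1*220, so 1/220 is smaller: the intermediate fraction 38/11 is closer to x than 31/9.

38/11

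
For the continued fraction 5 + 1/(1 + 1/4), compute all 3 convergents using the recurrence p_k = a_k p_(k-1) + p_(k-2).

5/1, 6/1, 29/5

Using the convergent recurrence p_i = a_i*p_{i-1} + p_{i-2}, q_i = a_i*q_{i-1} + q_{i-2} with p_{-2}=0, p_{-1}=1, q_{-2}=1, q_{-1}=0:
  i=0: a_0=5, p_0 = 5*1 + 0 = 5, q_0 = 5*0 + 1 = 1.
  i=1: a_1=1, p_1 = 1*5 + 1 = 6, q_1 = 1*1 + 0 = 1.
  i=2: a_2=4, p_2 = 4*6 + 5 = 29, q_2 = 4*1 + 1 = 5.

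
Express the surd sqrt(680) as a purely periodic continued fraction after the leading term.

[26; (13, 52)]

Write x_i = (sqrt(680) + m_i)/d_i with (m_0, d_0) = (0, 1). a_0 = floor(sqrt(680)) = 26, since 26^2 = 676 <= 680 < 729 = 27^2.
Iterate m_{i+1} = d_i*a_i - m_i, d_{i+1} = (680 - m_{i+1}^2)/d_i, a_{i+1} = floor((a_0 + m_{i+1})/d_{i+1}):
  m_1 = 1*26 - 0 = 26, d_1 = (680 - 26^2)/1 = 4/1 = 4, a_1 = floor((26 + 26)/4) = 13.
  m_2 = 4*13 - 26 = 26, d_2 = (680 - 26^2)/4 = 4/4 = 1, a_2 = floor((26 + 26)/1) = 52.
  m_3 = 1*52 - 26 = 26, d_3 = (680 - 26^2)/1 = 4/1 = 4: (m_3, d_3) = (m_1, d_1) = (26, 4), so from here the quotients repeat a_1, a_2; the period length is 2.
Hence the expansion of sqrt(680) is a_0 = 26 followed by the repeating block 13, 52 (period 2).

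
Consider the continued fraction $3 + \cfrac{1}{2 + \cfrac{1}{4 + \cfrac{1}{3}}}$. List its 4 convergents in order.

Using the convergent recurrence p_i = a_i*p_{i-1} + p_{i-2}, q_i = a_i*q_{i-1} + q_{i-2} with p_{-2}=0, p_{-1}=1, q_{-2}=1, q_{-1}=0:
  i=0: a_0=3, p_0 = 3*1 + 0 = 3, q_0 = 3*0 + 1 = 1.
  i=1: a_1=2, p_1 = 2*3 + 1 = 7, q_1 = 2*1 + 0 = 2.
  i=2: a_2=4, p_2 = 4*7 + 3 = 31, q_2 = 4*2 + 1 = 9.
  i=3: a_3=3, p_3 = 3*31 + 7 = 100, q_3 = 3*9 + 2 = 29.

3/1, 7/2, 31/9, 100/29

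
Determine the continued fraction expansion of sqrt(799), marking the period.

Write x_i = (sqrt(799) + m_i)/d_i with (m_0, d_0) = (0, 1). a_0 = floor(sqrt(799)) = 28, since 28^2 = 784 <= 799 < 841 = 29^2.
Iterate m_{i+1} = d_i*a_i - m_i, d_{i+1} = (799 - m_{i+1}^2)/d_i, a_{i+1} = floor((a_0 + m_{i+1})/d_{i+1}):
  m_1 = 1*28 - 0 = 28, d_1 = (799 - 28^2)/1 = 15/1 = 15, a_1 = floor((28 + 28)/15) = 3.
  m_2 = 15*3 - 28 = 17, d_2 = (799 - 17^2)/15 = 510/15 = 34, a_2 = floor((28 + 17)/34) = 1.
  m_3 = 34*1 - 17 = 17, d_3 = (799 - 17^2)/34 = 510/34 = 15, a_3 = floor((28 + 17)/15) = 3.
  m_4 = 15*3 - 17 = 28, d_4 = (799 - 28^2)/15 = 15/15 = 1, a_4 = floor((28 + 28)/1) = 56.
  m_5 = 1*56 - 28 = 28, d_5 = (799 - 28^2)/1 = 15/1 = 15: (m_5, d_5) = (m_1, d_1) = (28, 15), so from here the quotients repeat a_1, ..., a_4; the period length is 4.
Hence the expansion of sqrt(799) is a_0 = 28 followed by the repeating block 3, 1, 3, 56 (period 4).

[28; (3, 1, 3, 56)]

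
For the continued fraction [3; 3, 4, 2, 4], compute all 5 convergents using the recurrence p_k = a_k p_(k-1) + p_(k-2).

3/1, 10/3, 43/13, 96/29, 427/129

Using the convergent recurrence p_i = a_i*p_{i-1} + p_{i-2}, q_i = a_i*q_{i-1} + q_{i-2} with p_{-2}=0, p_{-1}=1, q_{-2}=1, q_{-1}=0:
  i=0: a_0=3, p_0 = 3*1 + 0 = 3, q_0 = 3*0 + 1 = 1.
  i=1: a_1=3, p_1 = 3*3 + 1 = 10, q_1 = 3*1 + 0 = 3.
  i=2: a_2=4, p_2 = 4*10 + 3 = 43, q_2 = 4*3 + 1 = 13.
  i=3: a_3=2, p_3 = 2*43 + 10 = 96, q_3 = 2*13 + 3 = 29.
  i=4: a_4=4, p_4 = 4*96 + 43 = 427, q_4 = 4*29 + 13 = 129.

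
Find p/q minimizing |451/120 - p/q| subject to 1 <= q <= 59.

109/29

Expand x = 451/120 as a continued fraction with the Euclidean algorithm:
  451 = 3*120 + 91, so a_0 = 3.
  120 = 1*91 + 29, so a_1 = 1.
  91 = 3*29 + 4, so a_2 = 3.
  29 = 7*4 + 1, so a_3 = 7.
  4 = 4*1 + 0, so a_4 = 4.
so x = [3; 1, 3, 7, 4].
Convergents (p_i = a_i*p_{i-1} + p_{i-2}, q_i = a_i*q_{i-1} + q_{i-2} with p_{-2}=0, p_{-1}=1, q_{-2}=1, q_{-1}=0), until the denominator exceeds 59:
  i=0: a_0=3, p_0 = 3*1 + 0 = 3, q_0 = 3*0 + 1 = 1.
  i=1: a_1=1, p_1 = 1*3 + 1 = 4, q_1 = 1*1 + 0 = 1.
  i=2: a_2=3, p_2 = 3*4 + 3 = 15, q_2 = 3*1 + 1 = 4.
  i=3: a_3=7, p_3 = 7*15 + 4 = 109, q_3 = 7*4 + 1 = 29.
  i=4: a_4=4, p_4 = 4*109 + 15 = 451, q_4 = 4*29 + 4 = 120.
q_4 = 120 > 59, so the last convergent with denominator <= 59 is p_3/q_3 = 109/29.
The closest fraction with denominator <= 59 is either p_3/q_3 or the intermediate fraction (k*p_3 + p_2)/(k*q_3 + q_2) with the largest k >= 1 whose denominator stays <= 59; these approach x as k grows, and every other convergent or intermediate fraction in range is farther away.
Largest k: floor((59 - q_2)/q_3) = floor((59 - 4)/29) = 1.
That gives (1*109 + 15)/(1*29 + 4) = 124/33.
Compare the errors: |x - 109/29| = |451*29 - 109*120|/(120*29) = 1/3480, and |x - 124/33| = |451*33 - 124*120|/(120*33) = 3/3960.
Cross-multiplying, 1*3960 = 3960 < 10440 = 3*3480, so 1/3480 is smaller: the convergent 109/29 is closer to x than 124/33.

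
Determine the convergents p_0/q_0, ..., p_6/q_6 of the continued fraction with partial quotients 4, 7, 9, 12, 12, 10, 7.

Using the convergent recurrence p_i = a_i*p_{i-1} + p_{i-2}, q_i = a_i*q_{i-1} + q_{i-2} with p_{-2}=0, p_{-1}=1, q_{-2}=1, q_{-1}=0:
  i=0: a_0=4, p_0 = 4*1 + 0 = 4, q_0 = 4*0 + 1 = 1.
  i=1: a_1=7, p_1 = 7*4 + 1 = 29, q_1 = 7*1 + 0 = 7.
  i=2: a_2=9, p_2 = 9*29 + 4 = 265, q_2 = 9*7 + 1 = 64.
  i=3: a_3=12, p_3 = 12*265 + 29 = 3209, q_3 = 12*64 + 7 = 775.
  i=4: a_4=12, p_4 = 12*3209 + 265 = 38773, q_4 = 12*775 + 64 = 9364.
  i=5: a_5=10, p_5 = 10*38773 + 3209 = 390939, q_5 = 10*9364 + 775 = 94415.
  i=6: a_6=7, p_6 = 7*390939 + 38773 = 2775346, q_6 = 7*94415 + 9364 = 670269.

4/1, 29/7, 265/64, 3209/775, 38773/9364, 390939/94415, 2775346/670269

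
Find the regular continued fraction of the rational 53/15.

Run the Euclidean algorithm on 53 and 15; the successive quotients are the partial quotients a_0, a_1, ... (each step inverts the fractional part left over by the previous one):
  53 = 3*15 + 8, so a_0 = 3.
  15 = 1*8 + 7, so a_1 = 1.
  8 = 1*7 + 1, so a_2 = 1.
  7 = 7*1 + 0, so a_3 = 7.
The remainder reaches 0 after 4 divisions, so the expansion has 4 partial quotients, read off in order.

[3; 1, 1, 7]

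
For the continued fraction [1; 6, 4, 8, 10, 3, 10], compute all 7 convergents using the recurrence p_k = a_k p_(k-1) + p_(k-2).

Using the convergent recurrence p_i = a_i*p_{i-1} + p_{i-2}, q_i = a_i*q_{i-1} + q_{i-2} with p_{-2}=0, p_{-1}=1, q_{-2}=1, q_{-1}=0:
  i=0: a_0=1, p_0 = 1*1 + 0 = 1, q_0 = 1*0 + 1 = 1.
  i=1: a_1=6, p_1 = 6*1 + 1 = 7, q_1 = 6*1 + 0 = 6.
  i=2: a_2=4, p_2 = 4*7 + 1 = 29, q_2 = 4*6 + 1 = 25.
  i=3: a_3=8, p_3 = 8*29 + 7 = 239, q_3 = 8*25 + 6 = 206.
  i=4: a_4=10, p_4 = 10*239 + 29 = 2419, q_4 = 10*206 + 25 = 2085.
  i=5: a_5=3, p_5 = 3*2419 + 239 = 7496, q_5 = 3*2085 + 206 = 6461.
  i=6: a_6=10, p_6 = 10*7496 + 2419 = 77379, q_6 = 10*6461 + 2085 = 66695.

1/1, 7/6, 29/25, 239/206, 2419/2085, 7496/6461, 77379/66695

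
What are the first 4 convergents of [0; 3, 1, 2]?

0/1, 1/3, 1/4, 3/11

Using the convergent recurrence p_i = a_i*p_{i-1} + p_{i-2}, q_i = a_i*q_{i-1} + q_{i-2} with p_{-2}=0, p_{-1}=1, q_{-2}=1, q_{-1}=0:
  i=0: a_0=0, p_0 = 0*1 + 0 = 0, q_0 = 0*0 + 1 = 1.
  i=1: a_1=3, p_1 = 3*0 + 1 = 1, q_1 = 3*1 + 0 = 3.
  i=2: a_2=1, p_2 = 1*1 + 0 = 1, q_2 = 1*3 + 1 = 4.
  i=3: a_3=2, p_3 = 2*1 + 1 = 3, q_3 = 2*4 + 3 = 11.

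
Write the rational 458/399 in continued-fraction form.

Run the Euclidean algorithm on 458 and 399; the successive quotients are the partial quotients a_0, a_1, ... (each step inverts the fractional part left over by the previous one):
  458 = 1*399 + 59, so a_0 = 1.
  399 = 6*59 + 45, so a_1 = 6.
  59 = 1*45 + 14, so a_2 = 1.
  45 = 3*14 + 3, so a_3 = 3.
  14 = 4*3 + 2, so a_4 = 4.
  3 = 1*2 + 1, so a_5 = 1.
  2 = 2*1 + 0, so a_6 = 2.
The remainder reaches 0 after 7 divisions, so the expansion has 7 partial quotients, read off in order.

[1; 6, 1, 3, 4, 1, 2]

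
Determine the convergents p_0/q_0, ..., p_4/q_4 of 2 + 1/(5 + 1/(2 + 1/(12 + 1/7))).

Using the convergent recurrence p_i = a_i*p_{i-1} + p_{i-2}, q_i = a_i*q_{i-1} + q_{i-2} with p_{-2}=0, p_{-1}=1, q_{-2}=1, q_{-1}=0:
  i=0: a_0=2, p_0 = 2*1 + 0 = 2, q_0 = 2*0 + 1 = 1.
  i=1: a_1=5, p_1 = 5*2 + 1 = 11, q_1 = 5*1 + 0 = 5.
  i=2: a_2=2, p_2 = 2*11 + 2 = 24, q_2 = 2*5 + 1 = 11.
  i=3: a_3=12, p_3 = 12*24 + 11 = 299, q_3 = 12*11 + 5 = 137.
  i=4: a_4=7, p_4 = 7*299 + 24 = 2117, q_4 = 7*137 + 11 = 970.

2/1, 11/5, 24/11, 299/137, 2117/970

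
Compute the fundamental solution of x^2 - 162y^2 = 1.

(x, y) = (19601, 1540)

First expand sqrt(162) as a continued fraction. With x_i = (sqrt(162) + m_i)/d_i and (m_0, d_0) = (0, 1): a_0 = floor(sqrt(162)) = 12, since 12^2 = 144 <= 162 < 169 = 13^2.
Iterate m_{i+1} = d_i*a_i - m_i, d_{i+1} = (162 - m_{i+1}^2)/d_i, a_{i+1} = floor((a_0 + m_{i+1})/d_{i+1}):
  m_1 = 1*12 - 0 = 12, d_1 = (162 - 12^2)/1 = 18/1 = 18, a_1 = floor((12 + 12)/18) = 1.
  m_2 = 18*1 - 12 = 6, d_2 = (162 - 6^2)/18 = 126/18 = 7, a_2 = floor((12 + 6)/7) = 2.
  m_3 = 7*2 - 6 = 8, d_3 = (162 - 8^2)/7 = 98/7 = 14, a_3 = floor((12 + 8)/14) = 1.
  m_4 = 14*1 - 8 = 6, d_4 = (162 - 6^2)/14 = 126/14 = 9, a_4 = floor((12 + 6)/9) = 2.
  m_5 = 9*2 - 6 = 12, d_5 = (162 - 12^2)/9 = 18/9 = 2, a_5 = floor((12 + 12)/2) = 12.
  m_6 = 2*12 - 12 = 12, d_6 = (162 - 12^2)/2 = 18/2 = 9, a_6 = floor((12 + 12)/9) = 2.
  m_7 = 9*2 - 12 = 6, d_7 = (162 - 6^2)/9 = 126/9 = 14, a_7 = floor((12 + 6)/14) = 1.
  m_8 = 14*1 - 6 = 8, d_8 = (162 - 8^2)/14 = 98/14 = 7, a_8 = floor((12 + 8)/7) = 2.
  m_9 = 7*2 - 8 = 6, d_9 = (162 - 6^2)/7 = 126/7 = 18, a_9 = floor((12 + 6)/18) = 1.
  m_10 = 18*1 - 6 = 12, d_10 = (162 - 12^2)/18 = 18/18 = 1, a_10 = floor((12 + 12)/1) = 24.
  m_11 = 1*24 - 12 = 12, d_11 = (162 - 12^2)/1 = 18/1 = 18: (m_11, d_11) = (m_1, d_1) = (12, 18), so from here the quotients repeat a_1, ..., a_10; the period length is 10.
So sqrt(162) = [12; (1, 2, 1, 2, 12, 2, 1, 2, 1, 24)] with period length k = 10.
k is even, so the fundamental solution of x^2 - 162y^2 = 1 is (p_{k-1}, q_{k-1}) = (p_9, q_9); compute convergents through index 9.
Convergents (p_i = a_i*p_{i-1} + p_{i-2}, q_i = a_i*q_{i-1} + q_{i-2} with p_{-2}=0, p_{-1}=1, q_{-2}=1, q_{-1}=0):
  i=0: a_0=12, p_0 = 12*1 + 0 = 12, q_0 = 12*0 + 1 = 1.
  i=1: a_1=1, p_1 = 1*12 + 1 = 13, q_1 = 1*1 + 0 = 1.
  i=2: a_2=2, p_2 = 2*13 + 12 = 38, q_2 = 2*1 + 1 = 3.
  i=3: a_3=1, p_3 = 1*38 + 13 = 51, q_3 = 1*3 + 1 = 4.
  i=4: a_4=2, p_4 = 2*51 + 38 = 140, q_4 = 2*4 + 3 = 11.
  i=5: a_5=12, p_5 = 12*140 + 51 = 1731, q_5 = 12*11 + 4 = 136.
  i=6: a_6=2, p_6 = 2*1731 + 140 = 3602, q_6 = 2*136 + 11 = 283.
  i=7: a_7=1, p_7 = 1*3602 + 1731 = 5333, q_7 = 1*283 + 136 = 419.
  i=8: a_8=2, p_8 = 2*5333 + 3602 = 14268, q_8 = 2*419 + 283 = 1121.
  i=9: a_9=1, p_9 = 1*14268 + 5333 = 19601, q_9 = 1*1121 + 419 = 1540.
Check: 19601^2 - 162*1540^2 = 384199201 - 384199200 = 1, so (x, y) = (19601, 1540) solves the equation, and by the theorem it is the least positive solution.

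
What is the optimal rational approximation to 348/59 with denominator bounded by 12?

59/10

Expand x = 348/59 as a continued fraction with the Euclidean algorithm:
  348 = 5*59 + 53, so a_0 = 5.
  59 = 1*53 + 6, so a_1 = 1.
  53 = 8*6 + 5, so a_2 = 8.
  6 = 1*5 + 1, so a_3 = 1.
  5 = 5*1 + 0, so a_4 = 5.
so x = [5; 1, 8, 1, 5].
Convergents (p_i = a_i*p_{i-1} + p_{i-2}, q_i = a_i*q_{i-1} + q_{i-2} with p_{-2}=0, p_{-1}=1, q_{-2}=1, q_{-1}=0), until the denominator exceeds 12:
  i=0: a_0=5, p_0 = 5*1 + 0 = 5, q_0 = 5*0 + 1 = 1.
  i=1: a_1=1, p_1 = 1*5 + 1 = 6, q_1 = 1*1 + 0 = 1.
  i=2: a_2=8, p_2 = 8*6 + 5 = 53, q_2 = 8*1 + 1 = 9.
  i=3: a_3=1, p_3 = 1*53 + 6 = 59, q_3 = 1*9 + 1 = 10.
  i=4: a_4=5, p_4 = 5*59 + 53 = 348, q_4 = 5*10 + 9 = 59.
q_4 = 59 > 12, so the last convergent with denominator <= 12 is p_3/q_3 = 59/10.
The closest fraction with denominator <= 12 is either p_3/q_3 or the intermediate fraction (k*p_3 + p_2)/(k*q_3 + q_2) with the largest k >= 1 whose denominator stays <= 12; these approach x as k grows, and every other convergent or intermediate fraction in range is farther away.
Largest k: floor((12 - q_2)/q_3) = floor((12 - 9)/10) = 0.
Since k = 0, no intermediate fraction beyond p_3/q_3 has denominator <= 12, so the convergent 59/10 is the closest (its error is |348*10 - 59*59|/(59*10) = 1/590).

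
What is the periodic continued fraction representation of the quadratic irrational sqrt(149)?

[12; (4, 1, 5, 3, 3, 5, 1, 4, 24)]

Write x_i = (sqrt(149) + m_i)/d_i with (m_0, d_0) = (0, 1). a_0 = floor(sqrt(149)) = 12, since 12^2 = 144 <= 149 < 169 = 13^2.
Iterate m_{i+1} = d_i*a_i - m_i, d_{i+1} = (149 - m_{i+1}^2)/d_i, a_{i+1} = floor((a_0 + m_{i+1})/d_{i+1}):
  m_1 = 1*12 - 0 = 12, d_1 = (149 - 12^2)/1 = 5/1 = 5, a_1 = floor((12 + 12)/5) = 4.
  m_2 = 5*4 - 12 = 8, d_2 = (149 - 8^2)/5 = 85/5 = 17, a_2 = floor((12 + 8)/17) = 1.
  m_3 = 17*1 - 8 = 9, d_3 = (149 - 9^2)/17 = 68/17 = 4, a_3 = floor((12 + 9)/4) = 5.
  m_4 = 4*5 - 9 = 11, d_4 = (149 - 11^2)/4 = 28/4 = 7, a_4 = floor((12 + 11)/7) = 3.
  m_5 = 7*3 - 11 = 10, d_5 = (149 - 10^2)/7 = 49/7 = 7, a_5 = floor((12 + 10)/7) = 3.
  m_6 = 7*3 - 10 = 11, d_6 = (149 - 11^2)/7 = 28/7 = 4, a_6 = floor((12 + 11)/4) = 5.
  m_7 = 4*5 - 11 = 9, d_7 = (149 - 9^2)/4 = 68/4 = 17, a_7 = floor((12 + 9)/17) = 1.
  m_8 = 17*1 - 9 = 8, d_8 = (149 - 8^2)/17 = 85/17 = 5, a_8 = floor((12 + 8)/5) = 4.
  m_9 = 5*4 - 8 = 12, d_9 = (149 - 12^2)/5 = 5/5 = 1, a_9 = floor((12 + 12)/1) = 24.
  m_10 = 1*24 - 12 = 12, d_10 = (149 - 12^2)/1 = 5/1 = 5: (m_10, d_10) = (m_1, d_1) = (12, 5), so from here the quotients repeat a_1, ..., a_9; the period length is 9.
Hence the expansion of sqrt(149) is a_0 = 12 followed by the repeating block 4, 1, 5, 3, 3, 5, 1, 4, 24 (period 9).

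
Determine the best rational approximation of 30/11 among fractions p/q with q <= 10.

Expand x = 30/11 as a continued fraction with the Euclidean algorithm:
  30 = 2*11 + 8, so a_0 = 2.
  11 = 1*8 + 3, so a_1 = 1.
  8 = 2*3 + 2, so a_2 = 2.
  3 = 1*2 + 1, so a_3 = 1.
  2 = 2*1 + 0, so a_4 = 2.
so x = [2; 1, 2, 1, 2].
Convergents (p_i = a_i*p_{i-1} + p_{i-2}, q_i = a_i*q_{i-1} + q_{i-2} with p_{-2}=0, p_{-1}=1, q_{-2}=1, q_{-1}=0), until the denominator exceeds 10:
  i=0: a_0=2, p_0 = 2*1 + 0 = 2, q_0 = 2*0 + 1 = 1.
  i=1: a_1=1, p_1 = 1*2 + 1 = 3, q_1 = 1*1 + 0 = 1.
  i=2: a_2=2, p_2 = 2*3 + 2 = 8, q_2 = 2*1 + 1 = 3.
  i=3: a_3=1, p_3 = 1*8 + 3 = 11, q_3 = 1*3 + 1 = 4.
  i=4: a_4=2, p_4 = 2*11 + 8 = 30, q_4 = 2*4 + 3 = 11.
q_4 = 11 > 10, so the last convergent with denominator <= 10 is p_3/q_3 = 11/4.
The closest fraction with denominator <= 10 is either p_3/q_3 or the intermediate fraction (k*p_3 + p_2)/(k*q_3 + q_2) with the largest k >= 1 whose denominator stays <= 10; these approach x as k grows, and every other convergent or intermediate fraction in range is farther away.
Largest k: floor((10 - q_2)/q_3) = floor((10 - 3)/4) = 1.
That gives (1*11 + 8)/(1*4 + 3) = 19/7.
Compare the errors: |x - 11/4| = |30*4 - 11*11|/(11*4) = 1/44, and |x - 19/7| = |30*7 - 19*11|/(11*7) = 1/77.
Cross-multiplying, 1*44 = 44 < 77 = 1*77, so 1/77 is smaller: the intermediate fraction 19/7 is closer to x than 11/4.

19/7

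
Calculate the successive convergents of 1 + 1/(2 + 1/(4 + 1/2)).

1/1, 3/2, 13/9, 29/20

Using the convergent recurrence p_i = a_i*p_{i-1} + p_{i-2}, q_i = a_i*q_{i-1} + q_{i-2} with p_{-2}=0, p_{-1}=1, q_{-2}=1, q_{-1}=0:
  i=0: a_0=1, p_0 = 1*1 + 0 = 1, q_0 = 1*0 + 1 = 1.
  i=1: a_1=2, p_1 = 2*1 + 1 = 3, q_1 = 2*1 + 0 = 2.
  i=2: a_2=4, p_2 = 4*3 + 1 = 13, q_2 = 4*2 + 1 = 9.
  i=3: a_3=2, p_3 = 2*13 + 3 = 29, q_3 = 2*9 + 2 = 20.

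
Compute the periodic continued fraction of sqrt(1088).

[32; (1, 64)]

Write x_i = (sqrt(1088) + m_i)/d_i with (m_0, d_0) = (0, 1). a_0 = floor(sqrt(1088)) = 32, since 32^2 = 1024 <= 1088 < 1089 = 33^2.
Iterate m_{i+1} = d_i*a_i - m_i, d_{i+1} = (1088 - m_{i+1}^2)/d_i, a_{i+1} = floor((a_0 + m_{i+1})/d_{i+1}):
  m_1 = 1*32 - 0 = 32, d_1 = (1088 - 32^2)/1 = 64/1 = 64, a_1 = floor((32 + 32)/64) = 1.
  m_2 = 64*1 - 32 = 32, d_2 = (1088 - 32^2)/64 = 64/64 = 1, a_2 = floor((32 + 32)/1) = 64.
  m_3 = 1*64 - 32 = 32, d_3 = (1088 - 32^2)/1 = 64/1 = 64: (m_3, d_3) = (m_1, d_1) = (32, 64), so from here the quotients repeat a_1, a_2; the period length is 2.
Hence the expansion of sqrt(1088) is a_0 = 32 followed by the repeating block 1, 64 (period 2).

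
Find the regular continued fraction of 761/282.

Run the Euclidean algorithm on 761 and 282; the successive quotients are the partial quotients a_0, a_1, ... (each step inverts the fractional part left over by the previous one):
  761 = 2*282 + 197, so a_0 = 2.
  282 = 1*197 + 85, so a_1 = 1.
  197 = 2*85 + 27, so a_2 = 2.
  85 = 3*27 + 4, so a_3 = 3.
  27 = 6*4 + 3, so a_4 = 6.
  4 = 1*3 + 1, so a_5 = 1.
  3 = 3*1 + 0, so a_6 = 3.
The remainder reaches 0 after 7 divisions, so the expansion has 7 partial quotients, read off in order.

[2; 1, 2, 3, 6, 1, 3]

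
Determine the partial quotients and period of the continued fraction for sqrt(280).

Write x_i = (sqrt(280) + m_i)/d_i with (m_0, d_0) = (0, 1). a_0 = floor(sqrt(280)) = 16, since 16^2 = 256 <= 280 < 289 = 17^2.
Iterate m_{i+1} = d_i*a_i - m_i, d_{i+1} = (280 - m_{i+1}^2)/d_i, a_{i+1} = floor((a_0 + m_{i+1})/d_{i+1}):
  m_1 = 1*16 - 0 = 16, d_1 = (280 - 16^2)/1 = 24/1 = 24, a_1 = floor((16 + 16)/24) = 1.
  m_2 = 24*1 - 16 = 8, d_2 = (280 - 8^2)/24 = 216/24 = 9, a_2 = floor((16 + 8)/9) = 2.
  m_3 = 9*2 - 8 = 10, d_3 = (280 - 10^2)/9 = 180/9 = 20, a_3 = floor((16 + 10)/20) = 1.
  m_4 = 20*1 - 10 = 10, d_4 = (280 - 10^2)/20 = 180/20 = 9, a_4 = floor((16 + 10)/9) = 2.
  m_5 = 9*2 - 10 = 8, d_5 = (280 - 8^2)/9 = 216/9 = 24, a_5 = floor((16 + 8)/24) = 1.
  m_6 = 24*1 - 8 = 16, d_6 = (280 - 16^2)/24 = 24/24 = 1, a_6 = floor((16 + 16)/1) = 32.
  m_7 = 1*32 - 16 = 16, d_7 = (280 - 16^2)/1 = 24/1 = 24: (m_7, d_7) = (m_1, d_1) = (16, 24), so from here the quotients repeat a_1, ..., a_6; the period length is 6.
Hence the expansion of sqrt(280) is a_0 = 16 followed by the repeating block 1, 2, 1, 2, 1, 32 (period 6).

[16; (1, 2, 1, 2, 1, 32)]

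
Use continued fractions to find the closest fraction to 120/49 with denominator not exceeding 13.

Expand x = 120/49 as a continued fraction with the Euclidean algorithm:
  120 = 2*49 + 22, so a_0 = 2.
  49 = 2*22 + 5, so a_1 = 2.
  22 = 4*5 + 2, so a_2 = 4.
  5 = 2*2 + 1, so a_3 = 2.
  2 = 2*1 + 0, so a_4 = 2.
so x = [2; 2, 4, 2, 2].
Convergents (p_i = a_i*p_{i-1} + p_{i-2}, q_i = a_i*q_{i-1} + q_{i-2} with p_{-2}=0, p_{-1}=1, q_{-2}=1, q_{-1}=0), until the denominator exceeds 13:
  i=0: a_0=2, p_0 = 2*1 + 0 = 2, q_0 = 2*0 + 1 = 1.
  i=1: a_1=2, p_1 = 2*2 + 1 = 5, q_1 = 2*1 + 0 = 2.
  i=2: a_2=4, p_2 = 4*5 + 2 = 22, q_2 = 4*2 + 1 = 9.
  i=3: a_3=2, p_3 = 2*22 + 5 = 49, q_3 = 2*9 + 2 = 20.
q_3 = 20 > 13, so the last convergent with denominator <= 13 is p_2/q_2 = 22/9.
The closest fraction with denominator <= 13 is either p_2/q_2 or the intermediate fraction (k*p_2 + p_1)/(k*q_2 + q_1) with the largest k >= 1 whose denominator stays <= 13; these approach x as k grows, and every other convergent or intermediate fraction in range is farther away.
Largest k: floor((13 - q_1)/q_2) = floor((13 - 2)/9) = 1.
That gives (1*22 + 5)/(1*9 + 2) = 27/11.
Compare the errors: |x - 22/9| = |120*9 - 22*49|/(49*9) = 2/441, and |x - 27/11| = |120*11 - 27*49|/(49*11) = 3/539.
Cross-multiplying, 2*539 = 1078 < 1323 = 3*441, so 2/441 is smaller: the convergent 22/9 is closer to x than 27/11.

22/9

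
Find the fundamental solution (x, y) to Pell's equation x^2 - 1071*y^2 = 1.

First expand sqrt(1071) as a continued fraction. With x_i = (sqrt(1071) + m_i)/d_i and (m_0, d_0) = (0, 1): a_0 = floor(sqrt(1071)) = 32, since 32^2 = 1024 <= 1071 < 1089 = 33^2.
Iterate m_{i+1} = d_i*a_i - m_i, d_{i+1} = (1071 - m_{i+1}^2)/d_i, a_{i+1} = floor((a_0 + m_{i+1})/d_{i+1}):
  m_1 = 1*32 - 0 = 32, d_1 = (1071 - 32^2)/1 = 47/1 = 47, a_1 = floor((32 + 32)/47) = 1.
  m_2 = 47*1 - 32 = 15, d_2 = (1071 - 15^2)/47 = 846/47 = 18, a_2 = floor((32 + 15)/18) = 2.
  m_3 = 18*2 - 15 = 21, d_3 = (1071 - 21^2)/18 = 630/18 = 35, a_3 = floor((32 + 21)/35) = 1.
  m_4 = 35*1 - 21 = 14, d_4 = (1071 - 14^2)/35 = 875/35 = 25, a_4 = floor((32 + 14)/25) = 1.
  m_5 = 25*1 - 14 = 11, d_5 = (1071 - 11^2)/25 = 950/25 = 38, a_5 = floor((32 + 11)/38) = 1.
  m_6 = 38*1 - 11 = 27, d_6 = (1071 - 27^2)/38 = 342/38 = 9, a_6 = floor((32 + 27)/9) = 6.
  m_7 = 9*6 - 27 = 27, d_7 = (1071 - 27^2)/9 = 342/9 = 38, a_7 = floor((32 + 27)/38) = 1.
  m_8 = 38*1 - 27 = 11, d_8 = (1071 - 11^2)/38 = 950/38 = 25, a_8 = floor((32 + 11)/25) = 1.
  m_9 = 25*1 - 11 = 14, d_9 = (1071 - 14^2)/25 = 875/25 = 35, a_9 = floor((32 + 14)/35) = 1.
  m_10 = 35*1 - 14 = 21, d_10 = (1071 - 21^2)/35 = 630/35 = 18, a_10 = floor((32 + 21)/18) = 2.
  m_11 = 18*2 - 21 = 15, d_11 = (1071 - 15^2)/18 = 846/18 = 47, a_11 = floor((32 + 15)/47) = 1.
  m_12 = 47*1 - 15 = 32, d_12 = (1071 - 32^2)/47 = 47/47 = 1, a_12 = floor((32 + 32)/1) = 64.
  m_13 = 1*64 - 32 = 32, d_13 = (1071 - 32^2)/1 = 47/1 = 47: (m_13, d_13) = (m_1, d_1) = (32, 47), so from here the quotients repeat a_1, ..., a_12; the period length is 12.
So sqrt(1071) = [32; (1, 2, 1, 1, 1, 6, 1, 1, 1, 2, 1, 64)] with period length k = 12.
k is even, so the fundamental solution of x^2 - 1071y^2 = 1 is (p_{k-1}, q_{k-1}) = (p_11, q_11); compute convergents through index 11.
Convergents (p_i = a_i*p_{i-1} + p_{i-2}, q_i = a_i*q_{i-1} + q_{i-2} with p_{-2}=0, p_{-1}=1, q_{-2}=1, q_{-1}=0):
  i=0: a_0=32, p_0 = 32*1 + 0 = 32, q_0 = 32*0 + 1 = 1.
  i=1: a_1=1, p_1 = 1*32 + 1 = 33, q_1 = 1*1 + 0 = 1.
  i=2: a_2=2, p_2 = 2*33 + 32 = 98, q_2 = 2*1 + 1 = 3.
  i=3: a_3=1, p_3 = 1*98 + 33 = 131, q_3 = 1*3 + 1 = 4.
  i=4: a_4=1, p_4 = 1*131 + 98 = 229, q_4 = 1*4 + 3 = 7.
  i=5: a_5=1, p_5 = 1*229 + 131 = 360, q_5 = 1*7 + 4 = 11.
  i=6: a_6=6, p_6 = 6*360 + 229 = 2389, q_6 = 6*11 + 7 = 73.
  i=7: a_7=1, p_7 = 1*2389 + 360 = 2749, q_7 = 1*73 + 11 = 84.
  i=8: a_8=1, p_8 = 1*2749 + 2389 = 5138, q_8 = 1*84 + 73 = 157.
  i=9: a_9=1, p_9 = 1*5138 + 2749 = 7887, q_9 = 1*157 + 84 = 241.
  i=10: a_10=2, p_10 = 2*7887 + 5138 = 20912, q_10 = 2*241 + 157 = 639.
  i=11: a_11=1, p_11 = 1*20912 + 7887 = 28799, q_11 = 1*639 + 241 = 880.
Check: 28799^2 - 1071*880^2 = 829382401 - 829382400 = 1, so (x, y) = (28799, 880) solves the equation, and by the theorem it is the least positive solution.

(x, y) = (28799, 880)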